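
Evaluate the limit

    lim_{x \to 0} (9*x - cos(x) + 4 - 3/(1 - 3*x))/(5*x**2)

Substitution gives 0/0; apply L'Hôpital's rule 2 times.
After differentiating numerator and denominator 2 times the quotient is (cos(x) + 54/(3*x - 1)^3)/(10); at x = 0 this is -53/10.

-53/10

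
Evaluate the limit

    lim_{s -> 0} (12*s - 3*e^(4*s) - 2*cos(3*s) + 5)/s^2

Substitution gives 0/0 (the numerator vanishes to order 2).
Expand each term to order s^2: the coefficient of s^2 in -3·e^(4s) is -24 and in -2·cos(3s) is 9.
Lower-order terms cancel with the polynomial part, so the numerator is (-15)·s^2 + o(s^2), and the limit is (-15)/(1) = -15.

-15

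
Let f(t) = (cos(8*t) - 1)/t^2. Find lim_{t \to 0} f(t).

Direct substitution gives 0/0.
Apply L'Hôpital: lim (-8*sin(8*t))/(2*t), still 0/0.
After 2 applications of L'Hôpital's rule the quotient is (-64*cos(8*t))/(2); substituting t = 0 gives -32.

-32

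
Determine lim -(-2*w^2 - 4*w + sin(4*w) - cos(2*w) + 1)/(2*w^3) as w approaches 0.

16/3

Substitution gives 0/0 (the numerator vanishes to order 3).
Expand each term to order w^3: the coefficient of w^3 in sin(4w) is -32/3 and in −cos(2w) is 0.
Lower-order terms cancel with the polynomial part, so the numerator is (-32/3)·w^3 + o(w^3), and the limit is (-32/3)/(-2) = 16/3.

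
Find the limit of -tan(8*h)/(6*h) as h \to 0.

Substitution gives 0/0.
Since tan(u)/u → 1 as u → 0, tan(8h)/(8h) → 1 and the limit is 8/(-6) = -4/3.

-4/3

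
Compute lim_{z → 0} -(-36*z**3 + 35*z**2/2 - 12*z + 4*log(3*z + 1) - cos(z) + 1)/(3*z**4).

Substitution gives 0/0 (the numerator vanishes to order 4).
Expand each term to order z^4: the coefficient of z^4 in −cos(z) is -1/24 and in 4·ln(1 + 3z) is -81.
Lower-order terms cancel with the polynomial part, so the numerator is (-1945/24)·z^4 + o(z^4), and the limit is (-1945/24)/(-3) = 1945/72.

1945/72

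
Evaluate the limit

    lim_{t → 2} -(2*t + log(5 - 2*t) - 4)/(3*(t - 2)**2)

2/3

Direct substitution gives 0/0.
Apply L'Hôpital: lim (2 - 2/(5 - 2*t))/(12 - 6*t), still 0/0.
After 2 applications of L'Hôpital's rule the quotient is (-4/(5 - 2*t)^2)/(-6); substituting t = 2 gives 2/3.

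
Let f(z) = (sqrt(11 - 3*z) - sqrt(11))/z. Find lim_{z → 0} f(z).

A 0/0 form; rationalise with √(11 - 3z) + √11. This collapses the numerator to -3z, leaving -3/(√(11 - 3z) + √11) → -3/(2√11) = -3*√(11)/22.

-3*√(11)/22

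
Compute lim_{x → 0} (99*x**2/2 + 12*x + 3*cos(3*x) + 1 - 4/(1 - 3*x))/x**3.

Substitution gives 0/0 (the numerator vanishes to order 3).
Expand each term to order x^3: the coefficient of x^3 in -4·1/(1 - 3x) is -108 and in 3·cos(3x) is 0.
Lower-order terms cancel with the polynomial part, so the numerator is (-108)·x^3 + o(x^3), and the limit is (-108)/(1) = -108.

-108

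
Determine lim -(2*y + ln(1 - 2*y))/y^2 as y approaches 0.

2

Direct substitution gives 0/0.
Apply L'Hôpital: lim (2 - 2/(1 - 2*y))/(-2*y), still 0/0.
After 2 applications of L'Hôpital's rule the quotient is (-4/(1 - 2*y)^2)/(-2); substituting y = 0 gives 2.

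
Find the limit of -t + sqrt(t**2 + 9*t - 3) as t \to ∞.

9/2

This has the form ∞ − ∞. Multiply and divide by the conjugate √(t^2 + 9*t - 3) + t.
That gives (9t - 3) / (√(t^2 + 9*t - 3) + t).
Divide numerator and denominator by t: the limit is 9/(2·1) = 9/2.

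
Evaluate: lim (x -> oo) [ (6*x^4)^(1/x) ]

Base → ∞ and exponent → 0: an ∞^0 form.
Take logs: (1/x)·ln(6·x^4) = (ln 6 + 4·ln x)/x → 0.
So the limit is e^0 = 1.

1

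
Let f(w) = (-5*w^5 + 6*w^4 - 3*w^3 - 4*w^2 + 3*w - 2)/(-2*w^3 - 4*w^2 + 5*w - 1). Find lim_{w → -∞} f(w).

∞

The numerator has higher degree (5 > 3); the quotient behaves like (-5/(-2))·w^2 for large |w|.
As w → −∞ this diverges to ∞.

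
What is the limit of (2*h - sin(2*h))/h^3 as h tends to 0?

Direct substitution gives 0/0.
Apply L'Hôpital: lim (2 - 2*cos(2*h))/(3*h^2), still 0/0.
Apply L'Hôpital: lim (4*sin(2*h))/(6*h), still 0/0.
After 3 applications of L'Hôpital's rule the quotient is (8*cos(2*h))/(6); substituting h = 0 gives 4/3.

4/3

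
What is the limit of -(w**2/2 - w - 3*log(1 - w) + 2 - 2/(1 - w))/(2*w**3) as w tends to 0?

1/2

Substitution gives 0/0; apply L'Hôpital's rule 3 times.
After differentiating numerator and denominator 3 times the quotient is (6*(-w - 1)/(w - 1)^4)/(-12); at w = 0 this is 1/2.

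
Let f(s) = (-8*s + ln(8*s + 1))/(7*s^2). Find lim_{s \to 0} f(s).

-32/7

Direct substitution gives 0/0.
Apply L'Hôpital: lim (-8 + 8/(8*s + 1))/(14*s), still 0/0.
After 2 applications of L'Hôpital's rule the quotient is (-64/(8*s + 1)^2)/(14); substituting s = 0 gives -32/7.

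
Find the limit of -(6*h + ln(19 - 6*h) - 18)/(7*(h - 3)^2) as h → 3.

18/7

Direct substitution gives 0/0.
Apply L'Hôpital: lim (6 - 6/(19 - 6*h))/(42 - 14*h), still 0/0.
After 2 applications of L'Hôpital's rule the quotient is (-36/(19 - 6*h)^2)/(-14); substituting h = 3 gives 18/7.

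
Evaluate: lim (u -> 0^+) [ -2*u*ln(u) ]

0

This is a 0·(−∞) form. Rewrite as -2·ln(u) / u^(−1) and apply L'Hôpital:
the derivative quotient is -2·(1/u) / (−1·u^(−2)) = (2/1)·u^1 → 0.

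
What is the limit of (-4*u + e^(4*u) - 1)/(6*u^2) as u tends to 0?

Direct substitution gives 0/0.
Apply L'Hôpital: lim (4*e^(4*u) - 4)/(12*u), still 0/0.
After 2 applications of L'Hôpital's rule the quotient is (16*e^(4*u))/(12); substituting u = 0 gives 4/3.

4/3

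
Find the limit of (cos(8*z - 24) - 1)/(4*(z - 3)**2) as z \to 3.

-8

Direct substitution gives 0/0.
Apply L'Hôpital: lim (-8*sin(8*z - 24))/(8*z - 24), still 0/0.
After 2 applications of L'Hôpital's rule the quotient is (-64*cos(8*z - 24))/(8); substituting z = 3 gives -8.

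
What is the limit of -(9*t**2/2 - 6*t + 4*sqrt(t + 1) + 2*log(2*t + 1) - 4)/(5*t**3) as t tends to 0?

Substitution gives 0/0 (the numerator vanishes to order 3).
Expand each term to order t^3: the coefficient of t^3 in 4·√(1 + t) is 1/4 and in 2·ln(1 + 2t) is 16/3.
Lower-order terms cancel with the polynomial part, so the numerator is (67/12)·t^3 + o(t^3), and the limit is (67/12)/(-5) = -67/60.

-67/60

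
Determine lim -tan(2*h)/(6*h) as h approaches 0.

Substitution gives 0/0.
Since tan(u)/u → 1 as u → 0, tan(2h)/(2h) → 1 and the limit is 2/(-6) = -1/3.

-1/3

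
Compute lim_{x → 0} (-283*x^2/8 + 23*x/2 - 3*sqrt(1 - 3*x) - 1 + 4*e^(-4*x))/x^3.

-1805/48

Substitution gives 0/0 (the numerator vanishes to order 3).
Expand each term to order x^3: the coefficient of x^3 in 4·e^(-4x) is -128/3 and in -3·√(1 - 3x) is 81/16.
Lower-order terms cancel with the polynomial part, so the numerator is (-1805/48)·x^3 + o(x^3), and the limit is (-1805/48)/(1) = -1805/48.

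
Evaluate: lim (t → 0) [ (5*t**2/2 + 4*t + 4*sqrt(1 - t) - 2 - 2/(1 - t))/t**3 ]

Substitution gives 0/0 (the numerator vanishes to order 3).
Expand each term to order t^3: the coefficient of t^3 in 4·√(1 - t) is -1/4 and in -2·1/(1 - t) is -2.
Lower-order terms cancel with the polynomial part, so the numerator is (-9/4)·t^3 + o(t^3), and the limit is (-9/4)/(1) = -9/4.

-9/4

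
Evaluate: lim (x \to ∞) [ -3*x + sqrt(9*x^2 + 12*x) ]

2

An ∞ − ∞ form. Rationalising with the conjugate, the difference becomes (12x) / (√(9*x^2 + 12*x) + 3x).
For large x the denominator behaves like 2·3x, so the quotient tends to 12/6 = 2.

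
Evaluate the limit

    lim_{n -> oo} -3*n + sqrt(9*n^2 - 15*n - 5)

-5/2

An ∞ − ∞ form. Rationalising with the conjugate, the difference becomes (-15n - 5) / (√(9*n^2 - 15*n - 5) + 3n).
For large n the denominator behaves like 2·3n, so the quotient tends to -15/6 = -5/2.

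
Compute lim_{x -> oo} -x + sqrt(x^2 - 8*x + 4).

This has the form ∞ − ∞. Multiply and divide by the conjugate √(x^2 - 8*x + 4) + x.
That gives (-8x + 4) / (√(x^2 - 8*x + 4) + x).
Divide numerator and denominator by x: the limit is -8/(2·1) = -4.

-4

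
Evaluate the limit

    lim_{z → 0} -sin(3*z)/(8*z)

Substitution gives 0/0.
Write it as (3/(-8))·sin(3z)/(3z); since sin(u)/u → 1, the limit is -3/8.

-3/8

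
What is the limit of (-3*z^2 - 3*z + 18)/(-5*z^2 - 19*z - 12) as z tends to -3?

Direct substitution gives 0/0, so factor. Both numerator and denominator have (z + 3) as a factor.
After cancelling, the expression reduces to (6 - 3*z)/(-5*z - 4).
Substituting z = -3 gives 15/11.

15/11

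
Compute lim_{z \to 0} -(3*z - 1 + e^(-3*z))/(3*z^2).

Direct substitution gives 0/0.
Apply L'Hôpital: lim (3 - 3*e^(-3*z))/(-6*z), still 0/0.
After 2 applications of L'Hôpital's rule the quotient is (9*e^(-3*z))/(-6); substituting z = 0 gives -3/2.

-3/2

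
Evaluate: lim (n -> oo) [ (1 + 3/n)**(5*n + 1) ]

Let L be the limit and take ln: ln L = lim (5n + 1)·ln(1 + 3/n) = lim (5n + 1)·(3/n + O(1/n²)) = 15.
Hence L = e^(15).

e^(15)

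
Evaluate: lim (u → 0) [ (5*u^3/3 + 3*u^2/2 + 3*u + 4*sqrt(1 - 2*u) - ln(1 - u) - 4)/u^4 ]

Substitution gives 0/0; apply L'Hôpital's rule 4 times.
After differentiating numerator and denominator 4 times the quotient is (6/(u - 1)^4 - 60/(1 - 2*u)^(7/2))/(24); at u = 0 this is -9/4.

-9/4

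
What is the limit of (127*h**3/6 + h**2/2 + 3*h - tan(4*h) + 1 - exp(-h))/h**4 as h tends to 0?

-1/24

Substitution gives 0/0; apply L'Hôpital's rule 4 times.
After differentiating numerator and denominator 4 times the quotient is (-6144*tan(4*h)^5 - 10240*tan(4*h)^3 - 4096*tan(4*h) - e^(-h))/(24); at h = 0 this is -1/24.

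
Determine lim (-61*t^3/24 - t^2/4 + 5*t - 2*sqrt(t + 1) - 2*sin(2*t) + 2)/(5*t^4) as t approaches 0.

Substitution gives 0/0; apply L'Hôpital's rule 4 times.
After differentiating numerator and denominator 4 times the quotient is (-32*sin(2*t) + 15/(8*(t + 1)^(7/2)))/(120); at t = 0 this is 1/64.

1/64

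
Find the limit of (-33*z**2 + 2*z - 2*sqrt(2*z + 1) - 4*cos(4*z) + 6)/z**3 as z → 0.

Substitution gives 0/0 (the numerator vanishes to order 3).
Expand each term to order z^3: the coefficient of z^3 in -4·cos(4z) is 0 and in -2·√(1 + 2z) is -1.
Lower-order terms cancel with the polynomial part, so the numerator is (-1)·z^3 + o(z^3), and the limit is (-1)/(1) = -1.

-1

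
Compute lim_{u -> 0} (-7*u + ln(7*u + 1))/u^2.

-49/2

Direct substitution gives 0/0.
Apply L'Hôpital: lim (-7 + 7/(7*u + 1))/(2*u), still 0/0.
After 2 applications of L'Hôpital's rule the quotient is (-49/(7*u + 1)^2)/(2); substituting u = 0 gives -49/2.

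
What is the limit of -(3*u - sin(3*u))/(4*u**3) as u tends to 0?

-9/8

Direct substitution gives 0/0.
Apply L'Hôpital: lim (3 - 3*cos(3*u))/(-12*u^2), still 0/0.
Apply L'Hôpital: lim (9*sin(3*u))/(-24*u), still 0/0.
After 3 applications of L'Hôpital's rule the quotient is (27*cos(3*u))/(-24); substituting u = 0 gives -9/8.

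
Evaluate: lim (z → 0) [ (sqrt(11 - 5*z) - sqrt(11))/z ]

-5*√(11)/22

Substitution gives 0/0. Multiply numerator and denominator by the conjugate √(11 - 5z) + √11.
The numerator becomes (11 - 5z) − 11 = -5z, so the expression simplifies to -5/(√(11 - 5z) + √11).
Letting z → 0 gives -5/(2√11) = -5*√(11)/22.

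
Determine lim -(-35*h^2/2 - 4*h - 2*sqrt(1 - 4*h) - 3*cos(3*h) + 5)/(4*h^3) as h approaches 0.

-2

Substitution gives 0/0 (the numerator vanishes to order 3).
Expand each term to order h^3: the coefficient of h^3 in -3·cos(3h) is 0 and in -2·√(1 - 4h) is 8.
Lower-order terms cancel with the polynomial part, so the numerator is (8)·h^3 + o(h^3), and the limit is (8)/(-4) = -2.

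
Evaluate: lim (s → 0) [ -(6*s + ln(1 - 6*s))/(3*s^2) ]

6

Direct substitution gives 0/0.
Apply L'Hôpital: lim (6 - 6/(1 - 6*s))/(-6*s), still 0/0.
After 2 applications of L'Hôpital's rule the quotient is (-36/(1 - 6*s)^2)/(-6); substituting s = 0 gives 6.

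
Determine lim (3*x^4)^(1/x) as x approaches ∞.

Base → ∞ and exponent → 0: an ∞^0 form.
Take logs: (1/x)·ln(3·x^4) = (ln 3 + 4·ln x)/x → 0.
So the limit is e^0 = 1.

1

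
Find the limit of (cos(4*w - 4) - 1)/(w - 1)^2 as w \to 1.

-8

Direct substitution gives 0/0.
Apply L'Hôpital: lim (-4*sin(4*w - 4))/(2*w - 2), still 0/0.
After 2 applications of L'Hôpital's rule the quotient is (-16*cos(4*w - 4))/(2); substituting w = 1 gives -8.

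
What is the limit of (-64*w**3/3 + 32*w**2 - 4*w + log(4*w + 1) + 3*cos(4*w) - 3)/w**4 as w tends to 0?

Substitution gives 0/0 (the numerator vanishes to order 4).
Expand each term to order w^4: the coefficient of w^4 in 3·cos(4w) is 32 and in ln(1 + 4w) is -64.
Lower-order terms cancel with the polynomial part, so the numerator is (-32)·w^4 + o(w^4), and the limit is (-32)/(1) = -32.

-32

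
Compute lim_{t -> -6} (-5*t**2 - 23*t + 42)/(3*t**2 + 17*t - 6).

Direct substitution gives 0/0, so factor. Both numerator and denominator have (t + 6) as a factor.
After cancelling, the expression reduces to (7 - 5*t)/(3*t - 1).
Substituting t = -6 gives -37/19.

-37/19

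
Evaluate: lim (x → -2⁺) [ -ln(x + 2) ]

As x → -2⁺, x + 2 → 0⁺ and ln(x + 2) → −∞.
Multiplying by -1 gives ∞.

∞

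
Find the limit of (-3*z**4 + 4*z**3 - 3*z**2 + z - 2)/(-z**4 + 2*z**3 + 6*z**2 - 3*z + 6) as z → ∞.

3

Numerator and denominator both have degree 4.
Dividing every term by z^4, all lower-order terms vanish and the limit is the ratio of leading coefficients, -3/(-1) = 3.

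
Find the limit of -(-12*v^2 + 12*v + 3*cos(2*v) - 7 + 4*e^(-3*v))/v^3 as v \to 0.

18

Substitution gives 0/0 (the numerator vanishes to order 3).
Expand each term to order v^3: the coefficient of v^3 in 3·cos(2v) is 0 and in 4·e^(-3v) is -18.
Lower-order terms cancel with the polynomial part, so the numerator is (-18)·v^3 + o(v^3), and the limit is (-18)/(-1) = 18.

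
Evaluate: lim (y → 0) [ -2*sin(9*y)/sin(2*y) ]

-9

Substitution gives 0/0.
Divide numerator and denominator by y: sin(9y)/y → 9 and sin(2y)/y → 2, so the limit is -2·9/2 = -9.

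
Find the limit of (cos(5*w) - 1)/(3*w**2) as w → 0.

-25/6

Direct substitution gives 0/0.
Apply L'Hôpital: lim (-5*sin(5*w))/(6*w), still 0/0.
After 2 applications of L'Hôpital's rule the quotient is (-25*cos(5*w))/(6); substituting w = 0 gives -25/6.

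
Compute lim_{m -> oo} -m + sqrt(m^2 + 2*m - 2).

This has the form ∞ − ∞. Multiply and divide by the conjugate √(m^2 + 2*m - 2) + m.
That gives (2m - 2) / (√(m^2 + 2*m - 2) + m).
Divide numerator and denominator by m: the limit is 2/(2·1) = 1.

1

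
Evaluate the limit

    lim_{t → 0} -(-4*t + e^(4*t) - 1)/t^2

-8

Direct substitution gives 0/0.
Apply L'Hôpital: lim (4*e^(4*t) - 4)/(-2*t), still 0/0.
After 2 applications of L'Hôpital's rule the quotient is (16*e^(4*t))/(-2); substituting t = 0 gives -8.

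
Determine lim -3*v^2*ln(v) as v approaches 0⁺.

0

This is a 0·(−∞) form. Rewrite as -3·ln(v) / v^(−2) and apply L'Hôpital:
the derivative quotient is -3·(1/v) / (−2·v^(−3)) = (3/2)·v^2 → 0.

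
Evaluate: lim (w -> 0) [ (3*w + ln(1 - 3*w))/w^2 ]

Direct substitution gives 0/0.
Apply L'Hôpital: lim (3 - 3/(1 - 3*w))/(2*w), still 0/0.
After 2 applications of L'Hôpital's rule the quotient is (-9/(1 - 3*w)^2)/(2); substituting w = 0 gives -9/2.

-9/2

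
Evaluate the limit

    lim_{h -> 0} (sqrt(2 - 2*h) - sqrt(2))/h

A 0/0 form; rationalise with √(2 - 2h) + √2. This collapses the numerator to -2h, leaving -2/(√(2 - 2h) + √2) → -2/(2√2) = -√(2)/2.

-√(2)/2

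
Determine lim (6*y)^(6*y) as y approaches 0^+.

Base → 0⁺ and exponent → 0⁺: a 0^0 form.
Take logs: 6y·ln(6y). This is 0·(−∞); rewriting as ln(6y)/(1/(6y)) and applying L'Hôpital gives 0.
Hence the limit is e^0 = 1.

1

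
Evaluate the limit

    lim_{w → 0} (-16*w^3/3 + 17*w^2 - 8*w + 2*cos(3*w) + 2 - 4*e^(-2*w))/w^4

49/12

Substitution gives 0/0 (the numerator vanishes to order 4).
Expand each term to order w^4: the coefficient of w^4 in -4·e^(-2w) is -8/3 and in 2·cos(3w) is 27/4.
Lower-order terms cancel with the polynomial part, so the numerator is (49/12)·w^4 + o(w^4), and the limit is (49/12)/(1) = 49/12.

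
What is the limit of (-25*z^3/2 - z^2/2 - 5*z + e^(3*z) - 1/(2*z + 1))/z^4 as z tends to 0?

Substitution gives 0/0; apply L'Hôpital's rule 4 times.
After differentiating numerator and denominator 4 times the quotient is (81*e^(3*z) - 384/(2*z + 1)^5)/(24); at z = 0 this is -101/8.

-101/8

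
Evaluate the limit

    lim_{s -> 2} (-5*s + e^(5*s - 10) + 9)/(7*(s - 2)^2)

25/14

Direct substitution gives 0/0.
Apply L'Hôpital: lim (5*e^(5*s - 10) - 5)/(14*s - 28), still 0/0.
After 2 applications of L'Hôpital's rule the quotient is (25*e^(5*s - 10))/(14); substituting s = 2 gives 25/14.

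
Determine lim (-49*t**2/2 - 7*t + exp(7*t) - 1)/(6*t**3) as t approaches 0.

Direct substitution gives 0/0.
Apply L'Hôpital: lim (-49*t + 7*e^(7*t) - 7)/(18*t^2), still 0/0.
Apply L'Hôpital: lim (49*e^(7*t) - 49)/(36*t), still 0/0.
After 3 applications of L'Hôpital's rule the quotient is (343*e^(7*t))/(36); substituting t = 0 gives 343/36.

343/36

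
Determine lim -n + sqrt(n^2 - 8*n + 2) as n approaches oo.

This has the form ∞ − ∞. Multiply and divide by the conjugate √(n^2 - 8*n + 2) + n.
That gives (-8n + 2) / (√(n^2 - 8*n + 2) + n).
Divide numerator and denominator by n: the limit is -8/(2·1) = -4.

-4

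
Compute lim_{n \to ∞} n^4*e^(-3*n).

Write as n^4/e^{3n}, an ∞/∞ form.
Exponential growth dominates any polynomial, so repeated L'Hôpital (or the standard result) gives 0.

0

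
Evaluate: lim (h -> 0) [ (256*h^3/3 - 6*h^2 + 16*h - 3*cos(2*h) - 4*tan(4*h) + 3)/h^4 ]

Substitution gives 0/0 (the numerator vanishes to order 4).
Expand each term to order h^4: the coefficient of h^4 in -3·cos(2h) is -2 and in -4·tan(4h) is 0.
Lower-order terms cancel with the polynomial part, so the numerator is (-2)·h^4 + o(h^4), and the limit is (-2)/(1) = -2.

-2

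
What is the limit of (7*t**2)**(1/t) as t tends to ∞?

Base → ∞ and exponent → 0: an ∞^0 form.
Take logs: (1/t)·ln(7·t^2) = (ln 7 + 2·ln t)/t → 0.
So the limit is e^0 = 1.

1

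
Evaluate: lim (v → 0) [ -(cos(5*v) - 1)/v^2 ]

25/2

Direct substitution gives 0/0.
Apply L'Hôpital: lim (-5*sin(5*v))/(-2*v), still 0/0.
After 2 applications of L'Hôpital's rule the quotient is (-25*cos(5*v))/(-2); substituting v = 0 gives 25/2.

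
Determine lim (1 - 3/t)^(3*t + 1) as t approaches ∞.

e^(-9)

Write it as [(1 - 3/t)^t]^(3) · (1 - 3/t)^(1). The bracketed term tends to e^(-3) and the second factor to 1, so the limit is e^(-9).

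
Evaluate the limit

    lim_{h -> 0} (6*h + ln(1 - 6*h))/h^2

Direct substitution gives 0/0.
Apply L'Hôpital: lim (6 - 6/(1 - 6*h))/(2*h), still 0/0.
After 2 applications of L'Hôpital's rule the quotient is (-36/(1 - 6*h)^2)/(2); substituting h = 0 gives -18.

-18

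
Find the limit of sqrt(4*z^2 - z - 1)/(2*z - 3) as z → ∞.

For large |z|, √(4*z^2 - z - 1) ≈ √4·|z| and the denominator ≈ 2z.
Since z → +∞, |z| = z, giving √4/(2) = 1.

1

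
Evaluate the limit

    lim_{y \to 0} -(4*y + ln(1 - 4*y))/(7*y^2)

8/7

Direct substitution gives 0/0.
Apply L'Hôpital: lim (4 - 4/(1 - 4*y))/(-14*y), still 0/0.
After 2 applications of L'Hôpital's rule the quotient is (-16/(1 - 4*y)^2)/(-14); substituting y = 0 gives 8/7.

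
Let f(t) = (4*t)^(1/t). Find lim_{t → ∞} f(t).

Base → ∞ and exponent → 0: an ∞^0 form.
Take logs: (1/t)·ln(4·t^1) = (ln 4 + 1·ln t)/t → 0.
So the limit is e^0 = 1.

1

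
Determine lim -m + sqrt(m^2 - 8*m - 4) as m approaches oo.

-4

This has the form ∞ − ∞. Multiply and divide by the conjugate √(m^2 - 8*m - 4) + m.
That gives (-8m - 4) / (√(m^2 - 8*m - 4) + m).
Divide numerator and denominator by m: the limit is -8/(2·1) = -4.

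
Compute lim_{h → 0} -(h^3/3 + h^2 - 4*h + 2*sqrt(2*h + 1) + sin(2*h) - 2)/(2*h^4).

5/8

Substitution gives 0/0 (the numerator vanishes to order 4).
Expand each term to order h^4: the coefficient of h^4 in 2·√(1 + 2h) is -5/4 and in sin(2h) is 0.
Lower-order terms cancel with the polynomial part, so the numerator is (-5/4)·h^4 + o(h^4), and the limit is (-5/4)/(-2) = 5/8.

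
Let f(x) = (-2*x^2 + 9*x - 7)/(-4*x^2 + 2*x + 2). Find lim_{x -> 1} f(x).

-5/6

Since x = 1 makes numerator and denominator zero, (x - 1) divides both.
Cancelling it gives (7 - 2*x)/(-4*x - 2); now plug in x = 1 to get -5/6.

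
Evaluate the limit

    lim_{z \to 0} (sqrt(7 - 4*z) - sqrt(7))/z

A 0/0 form; rationalise with √(7 - 4z) + √7. This collapses the numerator to -4z, leaving -4/(√(7 - 4z) + √7) → -4/(2√7) = -2*√(7)/7.

-2*√(7)/7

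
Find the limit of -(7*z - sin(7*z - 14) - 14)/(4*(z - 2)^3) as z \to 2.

Direct substitution gives 0/0.
Apply L'Hôpital: lim (7 - 7*cos(7*z - 14))/(-12*(z - 2)^2), still 0/0.
Apply L'Hôpital: lim (49*sin(7*z - 14))/(48 - 24*z), still 0/0.
After 3 applications of L'Hôpital's rule the quotient is (343*cos(7*z - 14))/(-24); substituting z = 2 gives -343/24.

-343/24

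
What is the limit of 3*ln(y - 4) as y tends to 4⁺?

-∞

As y → 4⁺, y - 4 → 0⁺ and ln(y - 4) → −∞.
Multiplying by 3 gives -∞.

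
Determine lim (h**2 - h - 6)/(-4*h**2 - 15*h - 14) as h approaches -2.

-5

At h = -2 both the top and bottom vanish — a removable singularity. Factoring out (h + 2) from each leaves (h - 3)/(-4*h - 7), which at h = -2 equals -5.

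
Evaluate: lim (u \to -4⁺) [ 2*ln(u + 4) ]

-∞

As u → -4⁺, u + 4 → 0⁺ and ln(u + 4) → −∞.
Multiplying by 2 gives -∞.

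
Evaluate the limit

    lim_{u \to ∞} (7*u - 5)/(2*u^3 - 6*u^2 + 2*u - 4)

The denominator has degree 3 and the numerator degree 1. Dividing numerator and denominator by u^3 sends every term to 0 except the leading denominator term, so the limit is 0.

0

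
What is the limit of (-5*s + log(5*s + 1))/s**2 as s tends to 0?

-25/2

Direct substitution gives 0/0.
Apply L'Hôpital: lim (-5 + 5/(5*s + 1))/(2*s), still 0/0.
After 2 applications of L'Hôpital's rule the quotient is (-25/(5*s + 1)^2)/(2); substituting s = 0 gives -25/2.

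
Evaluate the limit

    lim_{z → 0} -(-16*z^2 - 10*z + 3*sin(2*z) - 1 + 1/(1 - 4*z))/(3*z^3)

Substitution gives 0/0 (the numerator vanishes to order 3).
Expand each term to order z^3: the coefficient of z^3 in 3·sin(2z) is -4 and in 1/(1 - 4z) is 64.
Lower-order terms cancel with the polynomial part, so the numerator is (60)·z^3 + o(z^3), and the limit is (60)/(-3) = -20.

-20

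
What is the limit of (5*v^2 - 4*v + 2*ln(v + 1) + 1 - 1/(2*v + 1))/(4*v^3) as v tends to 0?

Substitution gives 0/0; apply L'Hôpital's rule 3 times.
After differentiating numerator and denominator 3 times the quotient is (48/(2*v + 1)^4 + 4/(v + 1)^3)/(24); at v = 0 this is 13/6.

13/6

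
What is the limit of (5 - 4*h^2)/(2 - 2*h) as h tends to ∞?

∞

The numerator has higher degree (2 > 1); the quotient behaves like (-4/(-2))·h^1 for large |h|.
As h → +∞ this diverges to ∞.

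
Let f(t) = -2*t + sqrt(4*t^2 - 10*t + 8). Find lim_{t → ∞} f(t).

-5/2

This has the form ∞ − ∞. Multiply and divide by the conjugate √(4*t^2 - 10*t + 8) + 2t.
That gives (-10t + 8) / (√(4*t^2 - 10*t + 8) + 2t).
Divide numerator and denominator by t: the limit is -10/(2·2) = -5/2.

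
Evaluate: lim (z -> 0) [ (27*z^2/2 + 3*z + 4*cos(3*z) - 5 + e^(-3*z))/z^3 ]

-9/2

Substitution gives 0/0; apply L'Hôpital's rule 3 times.
After differentiating numerator and denominator 3 times the quotient is (108*sin(3*z) - 27*e^(-3*z))/(6); at z = 0 this is -9/2.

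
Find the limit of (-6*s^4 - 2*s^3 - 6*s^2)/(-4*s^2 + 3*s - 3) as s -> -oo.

The numerator has higher degree (4 > 2); the quotient behaves like (-6/(-4))·s^2 for large |s|.
As s → −∞ this diverges to ∞.

∞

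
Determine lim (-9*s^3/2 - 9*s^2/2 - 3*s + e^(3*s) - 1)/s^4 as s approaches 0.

Direct substitution gives 0/0.
Apply L'Hôpital: lim (-27*s^2/2 - 9*s + 3*e^(3*s) - 3)/(4*s^3), still 0/0.
Apply L'Hôpital: lim (-27*s + 9*e^(3*s) - 9)/(12*s^2), still 0/0.
Apply L'Hôpital: lim (27*e^(3*s) - 27)/(24*s), still 0/0.
After 4 applications of L'Hôpital's rule the quotient is (81*e^(3*s))/(24); substituting s = 0 gives 27/8.

27/8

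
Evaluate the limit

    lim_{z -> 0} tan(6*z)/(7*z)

6/7

Substitution gives 0/0.
Since tan(u)/u → 1 as u → 0, tan(6z)/(6z) → 1 and the limit is 6/7.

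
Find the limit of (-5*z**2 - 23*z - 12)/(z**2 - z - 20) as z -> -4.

Direct substitution gives 0/0, so factor. Both numerator and denominator have (z + 4) as a factor.
After cancelling, the expression reduces to (-5*z - 3)/(z - 5).
Substituting z = -4 gives -17/9.

-17/9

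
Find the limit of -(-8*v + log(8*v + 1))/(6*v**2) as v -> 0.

16/3

Direct substitution gives 0/0.
Apply L'Hôpital: lim (-8 + 8/(8*v + 1))/(-12*v), still 0/0.
After 2 applications of L'Hôpital's rule the quotient is (-64/(8*v + 1)^2)/(-12); substituting v = 0 gives 16/3.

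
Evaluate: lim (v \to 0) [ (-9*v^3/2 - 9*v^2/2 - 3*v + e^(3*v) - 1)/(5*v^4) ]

27/40

Direct substitution gives 0/0.
Apply L'Hôpital: lim (-27*v^2/2 - 9*v + 3*e^(3*v) - 3)/(20*v^3), still 0/0.
Apply L'Hôpital: lim (-27*v + 9*e^(3*v) - 9)/(60*v^2), still 0/0.
Apply L'Hôpital: lim (27*e^(3*v) - 27)/(120*v), still 0/0.
After 4 applications of L'Hôpital's rule the quotient is (81*e^(3*v))/(120); substituting v = 0 gives 27/40.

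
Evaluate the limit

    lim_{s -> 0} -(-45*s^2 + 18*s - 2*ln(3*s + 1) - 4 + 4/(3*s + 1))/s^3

126

Substitution gives 0/0; apply L'Hôpital's rule 3 times.
After differentiating numerator and denominator 3 times the quotient is (108*(-3*s - 7)/(3*s + 1)^4)/(-6); at s = 0 this is 126.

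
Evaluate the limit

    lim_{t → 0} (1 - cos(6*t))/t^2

18

Substitution gives 0/0.
Use (1 − cos u)/u² → 1/2 with u = 6t: the limit is 6²/(2·1) = 18.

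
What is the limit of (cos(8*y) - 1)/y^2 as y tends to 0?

Direct substitution gives 0/0.
Apply L'Hôpital: lim (-8*sin(8*y))/(2*y), still 0/0.
After 2 applications of L'Hôpital's rule the quotient is (-64*cos(8*y))/(2); substituting y = 0 gives -32.

-32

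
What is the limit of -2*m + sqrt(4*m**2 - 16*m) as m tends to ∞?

An ∞ − ∞ form. Rationalising with the conjugate, the difference becomes (-16m) / (√(4*m^2 - 16*m) + 2m).
For large m the denominator behaves like 2·2m, so the quotient tends to -16/4 = -4.

-4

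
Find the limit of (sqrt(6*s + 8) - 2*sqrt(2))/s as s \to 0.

Substitution gives 0/0. Multiply numerator and denominator by the conjugate √(8 + 6s) + √8.
The numerator becomes (8 + 6s) − 8 = 6s, so the expression simplifies to 6/(√(8 + 6s) + √8).
Letting s → 0 gives 6/(2√8) = 3*√(2)/4.

3*√(2)/4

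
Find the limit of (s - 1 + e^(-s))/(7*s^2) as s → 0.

1/14

Direct substitution gives 0/0.
Apply L'Hôpital: lim (1 - e^(-s))/(14*s), still 0/0.
After 2 applications of L'Hôpital's rule the quotient is (e^(-s))/(14); substituting s = 0 gives 1/14.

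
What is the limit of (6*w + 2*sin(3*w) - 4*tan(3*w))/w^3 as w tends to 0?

Substitution gives 0/0; apply L'Hôpital's rule 3 times.
After differentiating numerator and denominator 3 times the quotient is (-54*cos(3*w) - 648*tan(3*w)^4 - 864*tan(3*w)^2 - 216)/(6); at w = 0 this is -45.

-45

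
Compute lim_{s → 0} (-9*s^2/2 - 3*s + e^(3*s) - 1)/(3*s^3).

3/2

Direct substitution gives 0/0.
Apply L'Hôpital: lim (-9*s + 3*e^(3*s) - 3)/(9*s^2), still 0/0.
Apply L'Hôpital: lim (9*e^(3*s) - 9)/(18*s), still 0/0.
After 3 applications of L'Hôpital's rule the quotient is (27*e^(3*s))/(18); substituting s = 0 gives 3/2.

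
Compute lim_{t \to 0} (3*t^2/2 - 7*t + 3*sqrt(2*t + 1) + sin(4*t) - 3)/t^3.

Substitution gives 0/0; apply L'Hôpital's rule 3 times.
After differentiating numerator and denominator 3 times the quotient is (-64*cos(4*t) + 9/(2*t + 1)^(5/2))/(6); at t = 0 this is -55/6.

-55/6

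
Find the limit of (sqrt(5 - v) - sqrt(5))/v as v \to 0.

A 0/0 form; rationalise with √(5 - v) + √5. This collapses the numerator to -v, leaving -1/(√(5 - v) + √5) → -1/(2√5) = -√(5)/10.

-√(5)/10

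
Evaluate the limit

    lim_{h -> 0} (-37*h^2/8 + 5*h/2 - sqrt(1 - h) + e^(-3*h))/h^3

-71/16

Substitution gives 0/0 (the numerator vanishes to order 3).
Expand each term to order h^3: the coefficient of h^3 in e^(-3h) is -9/2 and in −√(1 - h) is 1/16.
Lower-order terms cancel with the polynomial part, so the numerator is (-71/16)·h^3 + o(h^3), and the limit is (-71/16)/(1) = -71/16.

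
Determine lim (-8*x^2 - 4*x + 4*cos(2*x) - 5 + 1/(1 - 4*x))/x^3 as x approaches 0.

Substitution gives 0/0 (the numerator vanishes to order 3).
Expand each term to order x^3: the coefficient of x^3 in 4·cos(2x) is 0 and in 1/(1 - 4x) is 64.
Lower-order terms cancel with the polynomial part, so the numerator is (64)·x^3 + o(x^3), and the limit is (64)/(1) = 64.

64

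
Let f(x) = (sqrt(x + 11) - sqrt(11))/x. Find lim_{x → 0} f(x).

√(11)/22

Substitution gives 0/0. Multiply numerator and denominator by the conjugate √(11 + x) + √11.
The numerator becomes (11 + x) − 11 = x, so the expression simplifies to 1/(√(11 + x) + √11).
Letting x → 0 gives 1/(2√11) = √(11)/22.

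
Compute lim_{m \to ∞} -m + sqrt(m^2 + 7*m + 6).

7/2

An ∞ − ∞ form. Rationalising with the conjugate, the difference becomes (7m + 6) / (√(m^2 + 7*m + 6) + m).
For large m the denominator behaves like 2·m, so the quotient tends to 7/2 = 7/2.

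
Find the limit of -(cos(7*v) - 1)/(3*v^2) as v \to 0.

49/6

Direct substitution gives 0/0.
Apply L'Hôpital: lim (-7*sin(7*v))/(-6*v), still 0/0.
After 2 applications of L'Hôpital's rule the quotient is (-49*cos(7*v))/(-6); substituting v = 0 gives 49/6.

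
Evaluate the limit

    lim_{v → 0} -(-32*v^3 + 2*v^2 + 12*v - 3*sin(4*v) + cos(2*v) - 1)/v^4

-2/3

Substitution gives 0/0 (the numerator vanishes to order 4).
Expand each term to order v^4: the coefficient of v^4 in cos(2v) is 2/3 and in -3·sin(4v) is 0.
Lower-order terms cancel with the polynomial part, so the numerator is (2/3)·v^4 + o(v^4), and the limit is (2/3)/(-1) = -2/3.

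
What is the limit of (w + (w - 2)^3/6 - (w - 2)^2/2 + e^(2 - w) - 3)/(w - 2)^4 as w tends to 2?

Direct substitution gives 0/0.
Apply L'Hôpital: lim (-w + (w - 2)^2/2 - e^(2 - w) + 3)/(4*(w - 2)^3), still 0/0.
Apply L'Hôpital: lim (w + e^(2 - w) - 3)/(12*(w - 2)^2), still 0/0.
Apply L'Hôpital: lim (1 - e^(2 - w))/(24*w - 48), still 0/0.
After 4 applications of L'Hôpital's rule the quotient is (e^(2 - w))/(24); substituting w = 2 gives 1/24.

1/24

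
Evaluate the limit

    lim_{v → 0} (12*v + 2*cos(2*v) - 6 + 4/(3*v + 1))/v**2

Substitution gives 0/0; apply L'Hôpital's rule 2 times.
After differentiating numerator and denominator 2 times the quotient is (-8*cos(2*v) + 72/(3*v + 1)^3)/(2); at v = 0 this is 32.

32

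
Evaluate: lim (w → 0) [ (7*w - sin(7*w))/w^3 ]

343/6

Direct substitution gives 0/0.
Apply L'Hôpital: lim (7 - 7*cos(7*w))/(3*w^2), still 0/0.
Apply L'Hôpital: lim (49*sin(7*w))/(6*w), still 0/0.
After 3 applications of L'Hôpital's rule the quotient is (343*cos(7*w))/(6); substituting w = 0 gives 343/6.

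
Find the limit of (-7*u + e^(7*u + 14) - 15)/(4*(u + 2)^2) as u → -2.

49/8

Direct substitution gives 0/0.
Apply L'Hôpital: lim (7*e^(7*u + 14) - 7)/(8*u + 16), still 0/0.
After 2 applications of L'Hôpital's rule the quotient is (49*e^(7*u + 14))/(8); substituting u = -2 gives 49/8.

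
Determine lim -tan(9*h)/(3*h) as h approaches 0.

Substitution gives 0/0.
Since tan(u)/u → 1 as u → 0, tan(9h)/(9h) → 1 and the limit is 9/(-3) = -3.

-3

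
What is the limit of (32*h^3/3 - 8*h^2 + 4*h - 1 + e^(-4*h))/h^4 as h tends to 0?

Direct substitution gives 0/0.
Apply L'Hôpital: lim (32*h^2 - 16*h + 4 - 4*e^(-4*h))/(4*h^3), still 0/0.
Apply L'Hôpital: lim (64*h - 16 + 16*e^(-4*h))/(12*h^2), still 0/0.
Apply L'Hôpital: lim (64 - 64*e^(-4*h))/(24*h), still 0/0.
After 4 applications of L'Hôpital's rule the quotient is (256*e^(-4*h))/(24); substituting h = 0 gives 32/3.

32/3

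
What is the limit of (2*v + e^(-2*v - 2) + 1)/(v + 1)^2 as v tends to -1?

2

Direct substitution gives 0/0.
Apply L'Hôpital: lim (2 - 2*e^(-2*v - 2))/(2*v + 2), still 0/0.
After 2 applications of L'Hôpital's rule the quotient is (4*e^(-2*v - 2))/(2); substituting v = -1 gives 2.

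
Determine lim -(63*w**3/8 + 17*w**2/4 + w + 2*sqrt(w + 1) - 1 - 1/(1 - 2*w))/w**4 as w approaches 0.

1029/64

Substitution gives 0/0; apply L'Hôpital's rule 4 times.
After differentiating numerator and denominator 4 times the quotient is (384/(2*w - 1)^5 - 15/(8*(w + 1)^(7/2)))/(-24); at w = 0 this is 1029/64.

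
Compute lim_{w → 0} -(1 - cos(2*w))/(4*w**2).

Substitution gives 0/0.
Use (1 − cos u)/u² → 1/2 with u = 2w: the limit is 2²/(2·(-4)) = -1/2.

-1/2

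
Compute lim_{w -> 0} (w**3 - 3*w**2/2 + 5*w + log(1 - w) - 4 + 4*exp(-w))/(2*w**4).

-1/24

Substitution gives 0/0; apply L'Hôpital's rule 4 times.
After differentiating numerator and denominator 4 times the quotient is (4*e^(-w) - 6/(w - 1)^4)/(48); at w = 0 this is -1/24.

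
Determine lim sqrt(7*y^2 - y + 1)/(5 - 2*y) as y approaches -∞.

√(7)/2

For large |y|, √(7*y^2 - y + 1) ≈ √7·|y| and the denominator ≈ -2y.
Since y → −∞, |y| = −y, giving −√7/(-2) = √(7)/2.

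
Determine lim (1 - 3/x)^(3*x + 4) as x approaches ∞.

Let L be the limit and take ln: ln L = lim (3x + 4)·ln(1 - 3/x) = lim (3x + 4)·(-3/x + O(1/x²)) = -9.
Hence L = e^(-9).

e^(-9)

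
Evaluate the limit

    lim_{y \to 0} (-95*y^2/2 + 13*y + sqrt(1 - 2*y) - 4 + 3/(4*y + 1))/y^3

Substitution gives 0/0 (the numerator vanishes to order 3).
Expand each term to order y^3: the coefficient of y^3 in 3·1/(1 + 4y) is -192 and in √(1 - 2y) is -1/2.
Lower-order terms cancel with the polynomial part, so the numerator is (-385/2)·y^3 + o(y^3), and the limit is (-385/2)/(1) = -385/2.

-385/2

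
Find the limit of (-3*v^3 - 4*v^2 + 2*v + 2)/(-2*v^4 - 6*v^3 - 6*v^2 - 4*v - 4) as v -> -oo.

The denominator has degree 4 and the numerator degree 3. Dividing numerator and denominator by v^4 sends every term to 0 except the leading denominator term, so the limit is 0.

0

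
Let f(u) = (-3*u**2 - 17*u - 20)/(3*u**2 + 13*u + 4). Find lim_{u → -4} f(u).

-7/11

At u = -4 both the top and bottom vanish — a removable singularity. Factoring out (u + 4) from each leaves (-3*u - 5)/(3*u + 1), which at u = -4 equals -7/11.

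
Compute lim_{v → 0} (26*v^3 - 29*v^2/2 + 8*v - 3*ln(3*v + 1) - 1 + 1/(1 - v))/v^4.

Substitution gives 0/0 (the numerator vanishes to order 4).
Expand each term to order v^4: the coefficient of v^4 in -3·ln(1 + 3v) is 243/4 and in 1/(1 - v) is 1.
Lower-order terms cancel with the polynomial part, so the numerator is (247/4)·v^4 + o(v^4), and the limit is (247/4)/(1) = 247/4.

247/4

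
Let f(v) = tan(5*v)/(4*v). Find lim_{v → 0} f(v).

Substitution gives 0/0.
Since tan(u)/u → 1 as u → 0, tan(5v)/(5v) → 1 and the limit is 5/4.

5/4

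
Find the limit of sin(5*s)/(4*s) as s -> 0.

5/4

Substitution gives 0/0.
Write it as (5/4)·sin(5s)/(5s); since sin(u)/u → 1, the limit is 5/4.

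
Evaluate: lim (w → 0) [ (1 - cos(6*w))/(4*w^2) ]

Substitution gives 0/0.
Use (1 − cos u)/u² → 1/2 with u = 6w: the limit is 6²/(2·4) = 9/2.

9/2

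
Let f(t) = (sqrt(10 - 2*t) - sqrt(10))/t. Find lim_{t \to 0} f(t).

-√(10)/10

Substitution gives 0/0. Multiply numerator and denominator by the conjugate √(10 - 2t) + √10.
The numerator becomes (10 - 2t) − 10 = -2t, so the expression simplifies to -2/(√(10 - 2t) + √10).
Letting t → 0 gives -2/(2√10) = -√(10)/10.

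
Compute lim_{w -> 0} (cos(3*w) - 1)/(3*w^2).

Direct substitution gives 0/0.
Apply L'Hôpital: lim (-3*sin(3*w))/(6*w), still 0/0.
After 2 applications of L'Hôpital's rule the quotient is (-9*cos(3*w))/(6); substituting w = 0 gives -3/2.

-3/2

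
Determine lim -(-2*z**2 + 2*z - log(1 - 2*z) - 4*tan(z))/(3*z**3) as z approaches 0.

-4/9

Substitution gives 0/0; apply L'Hôpital's rule 3 times.
After differentiating numerator and denominator 3 times the quotient is (16/cos(z)^2 - 24/cos(z)^4 - 16/(2*z - 1)^3)/(-18); at z = 0 this is -4/9.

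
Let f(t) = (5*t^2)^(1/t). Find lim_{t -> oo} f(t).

Base → ∞ and exponent → 0: an ∞^0 form.
Take logs: (1/t)·ln(5·t^2) = (ln 5 + 2·ln t)/t → 0.
So the limit is e^0 = 1.

1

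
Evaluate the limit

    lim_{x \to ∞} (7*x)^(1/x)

1

Base → ∞ and exponent → 0: an ∞^0 form.
Take logs: (1/x)·ln(7·x^1) = (ln 7 + 1·ln x)/x → 0.
So the limit is e^0 = 1.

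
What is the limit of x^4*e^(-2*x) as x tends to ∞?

0

Write as x^4/e^{2x}, an ∞/∞ form.
Exponential growth dominates any polynomial, so repeated L'Hôpital (or the standard result) gives 0.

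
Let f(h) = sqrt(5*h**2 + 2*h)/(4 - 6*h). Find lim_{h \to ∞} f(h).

-√(5)/6

For large |h|, √(5*h^2 + 2*h) ≈ √5·|h| and the denominator ≈ -6h.
Since h → +∞, |h| = h, giving √5/(-6) = -√(5)/6.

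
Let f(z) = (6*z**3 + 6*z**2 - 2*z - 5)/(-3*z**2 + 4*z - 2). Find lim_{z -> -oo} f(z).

∞

The numerator has higher degree (3 > 2); the quotient behaves like (6/(-3))·z^1 for large |z|.
As z → −∞ this diverges to ∞.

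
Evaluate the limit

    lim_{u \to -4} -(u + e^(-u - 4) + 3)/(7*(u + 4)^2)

Direct substitution gives 0/0.
Apply L'Hôpital: lim (1 - e^(-u - 4))/(-14*u - 56), still 0/0.
After 2 applications of L'Hôpital's rule the quotient is (e^(-u - 4))/(-14); substituting u = -4 gives -1/14.

-1/14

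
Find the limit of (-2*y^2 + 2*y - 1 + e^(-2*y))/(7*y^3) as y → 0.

-4/21

Direct substitution gives 0/0.
Apply L'Hôpital: lim (-4*y + 2 - 2*e^(-2*y))/(21*y^2), still 0/0.
Apply L'Hôpital: lim (-4 + 4*e^(-2*y))/(42*y), still 0/0.
After 3 applications of L'Hôpital's rule the quotient is (-8*e^(-2*y))/(42); substituting y = 0 gives -4/21.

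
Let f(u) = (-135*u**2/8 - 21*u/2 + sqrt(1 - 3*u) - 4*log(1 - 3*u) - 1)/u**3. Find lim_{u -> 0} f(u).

Substitution gives 0/0; apply L'Hôpital's rule 3 times.
After differentiating numerator and denominator 3 times the quotient is (216/(1 - 3*u)^3 + 81*(3*u - 1)^3/(8*(1 - 3*u)^(11/2)))/(6); at u = 0 this is 549/16.

549/16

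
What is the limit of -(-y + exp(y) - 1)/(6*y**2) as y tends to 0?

-1/12

Direct substitution gives 0/0.
Apply L'Hôpital: lim (e^(y) - 1)/(-12*y), still 0/0.
After 2 applications of L'Hôpital's rule the quotient is (e^(y))/(-12); substituting y = 0 gives -1/12.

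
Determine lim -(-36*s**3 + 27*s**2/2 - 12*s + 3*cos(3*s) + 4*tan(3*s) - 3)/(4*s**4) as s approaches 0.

Substitution gives 0/0 (the numerator vanishes to order 4).
Expand each term to order s^4: the coefficient of s^4 in 3·cos(3s) is 81/8 and in 4·tan(3s) is 0.
Lower-order terms cancel with the polynomial part, so the numerator is (81/8)·s^4 + o(s^4), and the limit is (81/8)/(-4) = -81/32.

-81/32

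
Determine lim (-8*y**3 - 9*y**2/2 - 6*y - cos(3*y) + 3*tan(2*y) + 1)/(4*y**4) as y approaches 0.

Substitution gives 0/0; apply L'Hôpital's rule 4 times.
After differentiating numerator and denominator 4 times the quotient is (-81*cos(3*y) + 1152*tan(2*y)^5 + 1920*tan(2*y)^3 + 768*tan(2*y))/(96); at y = 0 this is -27/32.

-27/32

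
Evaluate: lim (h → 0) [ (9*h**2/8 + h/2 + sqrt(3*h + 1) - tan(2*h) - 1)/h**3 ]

-47/48

Substitution gives 0/0; apply L'Hôpital's rule 3 times.
After differentiating numerator and denominator 3 times the quotient is (-32*tan(2*h)^2/cos(2*h)^2 - 16/cos(2*h)^4 + 81/(8*(3*h + 1)^(5/2)))/(6); at h = 0 this is -47/48.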